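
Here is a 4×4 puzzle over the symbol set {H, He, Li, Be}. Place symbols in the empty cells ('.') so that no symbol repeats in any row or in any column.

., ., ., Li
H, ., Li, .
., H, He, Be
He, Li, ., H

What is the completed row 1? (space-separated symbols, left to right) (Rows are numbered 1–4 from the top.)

Be He H Li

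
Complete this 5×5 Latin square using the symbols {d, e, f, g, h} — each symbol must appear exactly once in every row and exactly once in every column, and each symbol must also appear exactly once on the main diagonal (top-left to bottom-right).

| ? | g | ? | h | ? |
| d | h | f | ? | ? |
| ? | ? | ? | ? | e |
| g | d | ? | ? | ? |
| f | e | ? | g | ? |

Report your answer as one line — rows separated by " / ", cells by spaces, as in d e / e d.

e g d h f / d h f e g / h f g d e / g d e f h / f e h g d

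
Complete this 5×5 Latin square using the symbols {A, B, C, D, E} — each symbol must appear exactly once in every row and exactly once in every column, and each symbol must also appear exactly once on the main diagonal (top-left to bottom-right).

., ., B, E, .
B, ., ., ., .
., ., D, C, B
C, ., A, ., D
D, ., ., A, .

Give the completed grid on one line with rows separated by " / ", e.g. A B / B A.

A D B E C / B C E D A / E A D C B / C E A B D / D B C A E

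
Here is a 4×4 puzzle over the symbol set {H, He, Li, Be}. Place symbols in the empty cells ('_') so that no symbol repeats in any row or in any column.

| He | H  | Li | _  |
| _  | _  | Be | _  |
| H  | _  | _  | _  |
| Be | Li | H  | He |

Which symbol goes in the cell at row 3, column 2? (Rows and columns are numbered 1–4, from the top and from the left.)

Be

At row 1, column 4: row 1 has {H,He,Li}; column 4 has {He}; that leaves Be.
At row 2, column 1: row 2 has {Be}; column 1 has {H,He,Be}; that leaves Li.
At row 2, column 2: row 2 has {Li,Be}; column 2 has {H,Li}; that leaves He.
At row 2, column 4: row 2 has {He,Li,Be}; column 4 has {He,Be}; that leaves H.
At row 3, column 2: row 3 has {H}; column 2 has {H,He,Li}; that leaves Be.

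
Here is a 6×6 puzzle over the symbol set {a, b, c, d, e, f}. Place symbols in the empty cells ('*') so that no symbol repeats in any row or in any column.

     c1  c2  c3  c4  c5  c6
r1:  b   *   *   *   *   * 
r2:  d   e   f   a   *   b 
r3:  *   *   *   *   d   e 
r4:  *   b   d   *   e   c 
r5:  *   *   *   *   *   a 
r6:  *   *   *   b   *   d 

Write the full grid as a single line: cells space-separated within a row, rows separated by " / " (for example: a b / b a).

row 1 has {b}; column 6 has {a,b,c,d,e} — only f is left for (r1,c6).
row 2 has {a,b,d,e,f}; column 5 has {d,e} — only c is left for (r2,c5).
row 4 has {b,c,d,e}; column 4 has {a,b} — only f is left for (r4,c4).
row 1 has {b,f}; column 5 has {c,d,e} — only a is left for (r1,c5).
row 3 has {d,e}; column 4 has {a,b,f} — only c is left for (r3,c4).
row 4 has {b,c,d,e,f}; column 1 has {b,d} — only a is left for (r4,c1).
row 6 has {b,d}; column 5 has {a,c,d,e} — only f is left for (r6,c5).
row 3 has {c,d,e}; column 1 has {a,b,d} — only f is left for (r3,c1).
row 3 has {c,d,e,f}; column 2 has {b,e} — only a is left for (r3,c2).
row 3 has {a,c,d,e,f}; column 3 has {d,f} — only b is left for (r3,c3).
row 5 has {a}; column 5 has {a,c,d,e,f} — only b is left for (r5,c5).
row 6 has {b,d,f}; column 2 has {a,b,e} — only c is left for (r6,c2).
row 1 has {a,b,f}; column 2 has {a,b,c,e} — only d is left for (r1,c2).
row 1 has {a,b,d,f}; column 4 has {a,b,c,f} — only e is left for (r1,c4).
row 5 has {a,b}; column 2 has {a,b,c,d,e} — only f is left for (r5,c2).
row 5 has {a,b,f}; column 4 has {a,b,c,e,f} — only d is left for (r5,c4).
row 6 has {b,c,d,f}; column 1 has {a,b,d,f} — only e is left for (r6,c1).
row 6 has {b,c,d,e,f}; column 3 has {b,d,f} — only a is left for (r6,c3).
row 1 has {a,b,d,e,f}; column 3 has {a,b,d,f} — only c is left for (r1,c3).
row 5 has {a,b,d,f}; column 1 has {a,b,d,e,f} — only c is left for (r5,c1).
row 5 has {a,b,c,d,f}; column 3 has {a,b,c,d,f} — only e is left for (r5,c3).

b d c e a f / d e f a c b / f a b c d e / a b d f e c / c f e d b a / e c a b f d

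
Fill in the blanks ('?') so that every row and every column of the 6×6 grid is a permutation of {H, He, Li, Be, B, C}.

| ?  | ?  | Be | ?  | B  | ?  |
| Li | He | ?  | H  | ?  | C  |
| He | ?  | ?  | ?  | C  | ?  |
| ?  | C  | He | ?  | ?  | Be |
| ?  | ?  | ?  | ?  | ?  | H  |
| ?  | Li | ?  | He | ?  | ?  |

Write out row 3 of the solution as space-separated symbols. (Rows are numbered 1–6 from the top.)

He B H Be C Li

(r1,c2) = H
(r2,c3) = B
(r2,c5) = Be
(r6,c5) = H
(r6,c6) = B
(r1,c1) = C
(r1,c4) = Li
(r1,c6) = He
(r3,c6) = Li
(r4,c4) = B
(r4,c5) = Li
(r5,c5) = He
(r6,c1) = Be
(r6,c3) = C
(r3,c3) = H
(r3,c4) = Be
(r4,c1) = H
(r5,c1) = B
(r5,c2) = Be
(r5,c3) = Li
(r5,c4) = C
(r3,c2) = B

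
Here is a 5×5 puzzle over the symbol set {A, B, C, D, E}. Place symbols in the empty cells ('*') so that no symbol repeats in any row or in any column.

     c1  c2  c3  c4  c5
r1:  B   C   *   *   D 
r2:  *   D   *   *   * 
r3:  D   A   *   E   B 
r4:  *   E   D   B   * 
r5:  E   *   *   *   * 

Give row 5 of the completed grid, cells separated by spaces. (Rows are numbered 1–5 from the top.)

E B A D C

(r1,c4) = A
(r2,c4) = C
(r3,c3) = C
(r5,c2) = B
(r5,c3) = A
(r5,c4) = D
(r5,c5) = C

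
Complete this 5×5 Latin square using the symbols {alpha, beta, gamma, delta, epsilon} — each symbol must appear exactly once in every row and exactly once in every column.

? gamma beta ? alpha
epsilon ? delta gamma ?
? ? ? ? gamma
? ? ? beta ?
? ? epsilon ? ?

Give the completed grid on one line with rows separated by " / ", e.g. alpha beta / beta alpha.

(r1,c1) = delta
(r1,c4) = epsilon
(r2,c5) = beta
(r3,c3) = alpha
(r3,c4) = delta
(r4,c3) = gamma
(r5,c4) = alpha
(r5,c5) = delta
(r2,c2) = alpha
(r3,c1) = beta
(r3,c2) = epsilon
(r4,c1) = alpha
(r4,c2) = delta
(r4,c5) = epsilon
(r5,c1) = gamma
(r5,c2) = beta

delta gamma beta epsilon alpha / epsilon alpha delta gamma beta / beta epsilon alpha delta gamma / alpha delta gamma beta epsilon / gamma beta epsilon alpha delta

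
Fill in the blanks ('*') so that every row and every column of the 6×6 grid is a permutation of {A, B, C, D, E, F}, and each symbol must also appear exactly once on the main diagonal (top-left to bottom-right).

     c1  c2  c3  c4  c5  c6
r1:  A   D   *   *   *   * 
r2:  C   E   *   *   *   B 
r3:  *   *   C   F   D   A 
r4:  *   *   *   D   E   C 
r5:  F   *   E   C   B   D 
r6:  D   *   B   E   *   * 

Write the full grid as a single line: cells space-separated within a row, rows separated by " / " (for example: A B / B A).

A D F B C E / C E D A F B / E B C F D A / B F A D E C / F A E C B D / D C B E A F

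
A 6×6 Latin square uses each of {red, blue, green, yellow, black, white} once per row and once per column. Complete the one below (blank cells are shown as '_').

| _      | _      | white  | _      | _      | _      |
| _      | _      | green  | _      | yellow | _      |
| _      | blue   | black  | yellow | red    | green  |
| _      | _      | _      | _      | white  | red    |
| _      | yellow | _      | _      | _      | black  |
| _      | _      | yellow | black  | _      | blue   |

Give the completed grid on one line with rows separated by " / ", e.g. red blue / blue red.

blue green white red black yellow / black red green blue yellow white / white blue black yellow red green / yellow black blue green white red / green yellow red white blue black / red white yellow black green blue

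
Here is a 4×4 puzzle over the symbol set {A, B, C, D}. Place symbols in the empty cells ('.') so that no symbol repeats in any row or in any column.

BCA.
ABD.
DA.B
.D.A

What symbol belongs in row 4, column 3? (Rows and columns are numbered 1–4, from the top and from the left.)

B

(r1,c4) = D
(r2,c4) = C
(r3,c3) = C
(r4,c1) = C
(r4,c3) = B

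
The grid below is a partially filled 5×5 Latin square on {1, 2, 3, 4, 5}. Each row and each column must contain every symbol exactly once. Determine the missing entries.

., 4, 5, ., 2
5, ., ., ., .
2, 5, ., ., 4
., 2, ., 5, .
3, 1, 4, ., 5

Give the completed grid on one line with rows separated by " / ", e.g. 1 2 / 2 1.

At row 1, column 1: row 1 has {2,4,5}; column 1 has {2,3,5}; that leaves 1.
At row 1, column 4: row 1 has {1,2,4,5}; column 4 has {5}; that leaves 3.
At row 2, column 2: row 2 has {5}; column 2 has {1,2,4,5}; that leaves 3.
At row 2, column 5: row 2 has {3,5}; column 5 has {2,4,5}; that leaves 1.
At row 3, column 4: row 3 has {2,4,5}; column 4 has {3,5}; that leaves 1.
At row 4, column 1: row 4 has {2,5}; column 1 has {1,2,3,5}; that leaves 4.
At row 4, column 5: row 4 has {2,4,5}; column 5 has {1,2,4,5}; that leaves 3.
At row 5, column 4: row 5 has {1,3,4,5}; column 4 has {1,3,5}; that leaves 2.
At row 2, column 3: row 2 has {1,3,5}; column 3 has {4,5}; that leaves 2.
At row 2, column 4: row 2 has {1,2,3,5}; column 4 has {1,2,3,5}; that leaves 4.
At row 3, column 3: row 3 has {1,2,4,5}; column 3 has {2,4,5}; that leaves 3.
At row 4, column 3: row 4 has {2,3,4,5}; column 3 has {2,3,4,5}; that leaves 1.

1 4 5 3 2 / 5 3 2 4 1 / 2 5 3 1 4 / 4 2 1 5 3 / 3 1 4 2 5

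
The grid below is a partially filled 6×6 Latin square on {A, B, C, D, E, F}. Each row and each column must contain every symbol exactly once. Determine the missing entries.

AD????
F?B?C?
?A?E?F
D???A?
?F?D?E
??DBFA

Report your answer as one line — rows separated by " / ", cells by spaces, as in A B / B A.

(r2,c2) = E
(r2,c4) = A
(r2,c6) = D
(r3,c3) = C
(r5,c3) = A
(r5,c5) = B
(r6,c2) = C
(r1,c5) = E
(r3,c1) = B
(r3,c5) = D
(r4,c2) = B
(r4,c6) = C
(r5,c1) = C
(r6,c1) = E
(r1,c3) = F
(r1,c4) = C
(r1,c6) = B
(r4,c3) = E
(r4,c4) = F

A D F C E B / F E B A C D / B A C E D F / D B E F A C / C F A D B E / E C D B F A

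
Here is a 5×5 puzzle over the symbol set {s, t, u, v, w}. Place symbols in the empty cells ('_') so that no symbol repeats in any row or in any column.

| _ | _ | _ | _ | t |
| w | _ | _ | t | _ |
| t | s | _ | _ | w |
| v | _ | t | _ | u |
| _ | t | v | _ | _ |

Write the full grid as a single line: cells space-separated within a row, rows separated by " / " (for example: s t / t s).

s v w u t / w u s t v / t s u v w / v w t s u / u t v w s

At row 3, column 3: row 3 has {s,t,w}; column 3 has {t,v}; that leaves u.
At row 3, column 4: row 3 has {s,t,u,w}; column 4 has {t}; that leaves v.
At row 4, column 2: row 4 has {t,u,v}; column 2 has {s,t}; that leaves w.
At row 4, column 4: row 4 has {t,u,v,w}; column 4 has {t,v}; that leaves s.
At row 5, column 5: row 5 has {t,v}; column 5 has {t,u,w}; that leaves s.
At row 2, column 3: row 2 has {t,w}; column 3 has {t,u,v}; that leaves s.
At row 2, column 5: row 2 has {s,t,w}; column 5 has {s,t,u,w}; that leaves v.
At row 5, column 1: row 5 has {s,t,v}; column 1 has {t,v,w}; that leaves u.
At row 5, column 4: row 5 has {s,t,u,v}; column 4 has {s,t,v}; that leaves w.
At row 1, column 1: row 1 has {t}; column 1 has {t,u,v,w}; that leaves s.
At row 1, column 3: row 1 has {s,t}; column 3 has {s,t,u,v}; that leaves w.
At row 1, column 4: row 1 has {s,t,w}; column 4 has {s,t,v,w}; that leaves u.
At row 2, column 2: row 2 has {s,t,v,w}; column 2 has {s,t,w}; that leaves u.
At row 1, column 2: row 1 has {s,t,u,w}; column 2 has {s,t,u,w}; that leaves v.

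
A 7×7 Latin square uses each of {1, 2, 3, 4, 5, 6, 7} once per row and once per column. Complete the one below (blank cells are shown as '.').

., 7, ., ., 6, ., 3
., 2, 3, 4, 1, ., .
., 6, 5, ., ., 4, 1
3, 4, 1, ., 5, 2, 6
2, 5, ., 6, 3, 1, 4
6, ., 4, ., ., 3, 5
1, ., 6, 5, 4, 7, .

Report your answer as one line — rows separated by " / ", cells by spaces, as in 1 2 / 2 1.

4 7 2 1 6 5 3 / 5 2 3 4 1 6 7 / 7 6 5 3 2 4 1 / 3 4 1 7 5 2 6 / 2 5 7 6 3 1 4 / 6 1 4 2 7 3 5 / 1 3 6 5 4 7 2

At row 1, column 3: row 1 has {3,6,7}; column 3 has {1,3,4,5,6}; that leaves 2.
At row 1, column 4: row 1 has {2,3,6,7}; column 4 has {4,5,6}; that leaves 1.
At row 1, column 6: row 1 has {1,2,3,6,7}; column 6 has {1,2,3,4,7}; that leaves 5.
At row 2, column 6: row 2 has {1,2,3,4}; column 6 has {1,2,3,4,5,7}; that leaves 6.
At row 2, column 7: row 2 has {1,2,3,4,6}; column 7 has {1,3,4,5,6}; that leaves 7.
At row 3, column 1: row 3 has {1,4,5,6}; column 1 has {1,2,3,6}; that leaves 7.
At row 3, column 5: row 3 has {1,4,5,6,7}; column 5 has {1,3,4,5,6}; that leaves 2.
At row 4, column 4: row 4 has {1,2,3,4,5,6}; column 4 has {1,4,5,6}; that leaves 7.
At row 5, column 3: row 5 has {1,2,3,4,5,6}; column 3 has {1,2,3,4,5,6}; that leaves 7.
At row 6, column 2: row 6 has {3,4,5,6}; column 2 has {2,4,5,6,7}; that leaves 1.
At row 6, column 4: row 6 has {1,3,4,5,6}; column 4 has {1,4,5,6,7}; that leaves 2.
At row 6, column 5: row 6 has {1,2,3,4,5,6}; column 5 has {1,2,3,4,5,6}; that leaves 7.
At row 7, column 2: row 7 has {1,4,5,6,7}; column 2 has {1,2,4,5,6,7}; that leaves 3.
At row 7, column 7: row 7 has {1,3,4,5,6,7}; column 7 has {1,3,4,5,6,7}; that leaves 2.
At row 1, column 1: row 1 has {1,2,3,5,6,7}; column 1 has {1,2,3,6,7}; that leaves 4.
At row 2, column 1: row 2 has {1,2,3,4,6,7}; column 1 has {1,2,3,4,6,7}; that leaves 5.
At row 3, column 4: row 3 has {1,2,4,5,6,7}; column 4 has {1,2,4,5,6,7}; that leaves 3.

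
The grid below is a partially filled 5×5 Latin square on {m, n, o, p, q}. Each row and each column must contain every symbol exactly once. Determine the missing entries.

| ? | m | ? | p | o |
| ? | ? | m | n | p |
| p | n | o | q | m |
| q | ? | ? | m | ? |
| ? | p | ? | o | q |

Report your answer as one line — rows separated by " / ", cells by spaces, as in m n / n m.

(r1,c1) = n
(r1,c3) = q
(r2,c1) = o
(r2,c2) = q
(r4,c2) = o
(r4,c5) = n
(r5,c1) = m
(r5,c3) = n
(r4,c3) = p

n m q p o / o q m n p / p n o q m / q o p m n / m p n o q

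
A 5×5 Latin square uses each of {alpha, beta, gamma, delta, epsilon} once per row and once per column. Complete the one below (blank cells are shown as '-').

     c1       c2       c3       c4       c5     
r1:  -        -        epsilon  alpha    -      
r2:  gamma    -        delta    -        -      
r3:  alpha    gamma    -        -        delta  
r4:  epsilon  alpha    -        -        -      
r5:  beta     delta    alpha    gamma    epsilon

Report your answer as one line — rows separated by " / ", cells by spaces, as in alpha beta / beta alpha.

delta beta epsilon alpha gamma / gamma epsilon delta beta alpha / alpha gamma beta epsilon delta / epsilon alpha gamma delta beta / beta delta alpha gamma epsilon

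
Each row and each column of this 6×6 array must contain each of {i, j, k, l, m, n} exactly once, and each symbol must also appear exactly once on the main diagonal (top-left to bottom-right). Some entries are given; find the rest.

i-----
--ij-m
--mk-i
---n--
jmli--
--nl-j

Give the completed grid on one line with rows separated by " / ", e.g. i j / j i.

(r1,c4) = m
(r5,c5) = k
(r5,c6) = n
(r2,c2) = l
(r2,c5) = n
(r2,c1) = k
(r6,c1) = m
(r6,c5) = i
(r4,c1) = l
(r4,c6) = k
(r6,c2) = k
(r1,c6) = l
(r3,c1) = n
(r3,c2) = j
(r3,c5) = l
(r4,c2) = i
(r4,c3) = j
(r4,c5) = m
(r1,c2) = n
(r1,c3) = k
(r1,c5) = j

i n k m j l / k l i j n m / n j m k l i / l i j n m k / j m l i k n / m k n l i j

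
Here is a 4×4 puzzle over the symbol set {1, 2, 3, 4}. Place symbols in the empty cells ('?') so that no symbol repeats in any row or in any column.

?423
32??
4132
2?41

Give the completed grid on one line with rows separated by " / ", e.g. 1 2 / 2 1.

1 4 2 3 / 3 2 1 4 / 4 1 3 2 / 2 3 4 1

(r1,c1): row 1 has {2,3,4}; column 1 has {2,3,4}, so it must be 1.
(r2,c3): row 2 has {2,3}; column 3 has {2,3,4}, so it must be 1.
(r2,c4): row 2 has {1,2,3}; column 4 has {1,2,3}, so it must be 4.
(r4,c2): row 4 has {1,2,4}; column 2 has {1,2,4}, so it must be 3.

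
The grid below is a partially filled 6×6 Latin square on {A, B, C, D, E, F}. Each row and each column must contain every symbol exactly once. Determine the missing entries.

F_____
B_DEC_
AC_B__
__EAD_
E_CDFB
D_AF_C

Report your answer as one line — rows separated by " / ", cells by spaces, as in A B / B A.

Cell (r1,c3): row 1 has {F}; column 3 has {A,C,D,E} → B.
Cell (r1,c4): row 1 has {B,F}; column 4 has {A,B,D,E,F} → C.
Cell (r3,c3): row 3 has {A,B,C}; column 3 has {A,B,C,D,E} → F.
Cell (r3,c5): row 3 has {A,B,C,F}; column 5 has {C,D,F} → E.
Cell (r3,c6): row 3 has {A,B,C,E,F}; column 6 has {B,C} → D.
Cell (r4,c1): row 4 has {A,D,E}; column 1 has {A,B,D,E,F} → C.
Cell (r4,c6): row 4 has {A,C,D,E}; column 6 has {B,C,D} → F.
Cell (r5,c2): row 5 has {B,C,D,E,F}; column 2 has {C} → A.
Cell (r6,c5): row 6 has {A,C,D,F}; column 5 has {C,D,E,F} → B.
Cell (r1,c5): row 1 has {B,C,F}; column 5 has {B,C,D,E,F} → A.
Cell (r1,c6): row 1 has {A,B,C,F}; column 6 has {B,C,D,F} → E.
Cell (r2,c2): row 2 has {B,C,D,E}; column 2 has {A,C} → F.
Cell (r2,c6): row 2 has {B,C,D,E,F}; column 6 has {B,C,D,E,F} → A.
Cell (r4,c2): row 4 has {A,C,D,E,F}; column 2 has {A,C,F} → B.
Cell (r6,c2): row 6 has {A,B,C,D,F}; column 2 has {A,B,C,F} → E.
Cell (r1,c2): row 1 has {A,B,C,E,F}; column 2 has {A,B,C,E,F} → D.

F D B C A E / B F D E C A / A C F B E D / C B E A D F / E A C D F B / D E A F B C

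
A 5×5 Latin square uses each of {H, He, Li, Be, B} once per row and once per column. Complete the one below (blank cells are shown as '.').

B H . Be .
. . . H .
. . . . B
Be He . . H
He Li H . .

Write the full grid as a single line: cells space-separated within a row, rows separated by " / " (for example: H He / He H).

B H He Be Li / Li B Be H He / H Be Li He B / Be He B Li H / He Li H B Be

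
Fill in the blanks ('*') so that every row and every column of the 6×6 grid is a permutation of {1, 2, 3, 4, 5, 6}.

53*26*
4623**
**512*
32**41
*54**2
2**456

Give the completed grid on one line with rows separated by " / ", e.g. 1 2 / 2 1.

5 3 1 2 6 4 / 4 6 2 3 1 5 / 6 4 5 1 2 3 / 3 2 6 5 4 1 / 1 5 4 6 3 2 / 2 1 3 4 5 6

row 1 has {2,3,5,6}; column 3 has {2,4,5} — only 1 is left for (r1,c3).
row 1 has {1,2,3,5,6}; column 6 has {1,2,6} — only 4 is left for (r1,c6).
row 2 has {2,3,4,6}; column 5 has {2,4,5,6} — only 1 is left for (r2,c5).
row 2 has {1,2,3,4,6}; column 6 has {1,2,4,6} — only 5 is left for (r2,c6).
row 3 has {1,2,5}; column 1 has {2,3,4,5} — only 6 is left for (r3,c1).
row 3 has {1,2,5,6}; column 2 has {2,3,5,6} — only 4 is left for (r3,c2).
row 3 has {1,2,4,5,6}; column 6 has {1,2,4,5,6} — only 3 is left for (r3,c6).
row 4 has {1,2,3,4}; column 3 has {1,2,4,5} — only 6 is left for (r4,c3).
row 4 has {1,2,3,4,6}; column 4 has {1,2,3,4} — only 5 is left for (r4,c4).
row 5 has {2,4,5}; column 1 has {2,3,4,5,6} — only 1 is left for (r5,c1).
row 5 has {1,2,4,5}; column 4 has {1,2,3,4,5} — only 6 is left for (r5,c4).
row 5 has {1,2,4,5,6}; column 5 has {1,2,4,5,6} — only 3 is left for (r5,c5).
row 6 has {2,4,5,6}; column 2 has {2,3,4,5,6} — only 1 is left for (r6,c2).
row 6 has {1,2,4,5,6}; column 3 has {1,2,4,5,6} — only 3 is left for (r6,c3).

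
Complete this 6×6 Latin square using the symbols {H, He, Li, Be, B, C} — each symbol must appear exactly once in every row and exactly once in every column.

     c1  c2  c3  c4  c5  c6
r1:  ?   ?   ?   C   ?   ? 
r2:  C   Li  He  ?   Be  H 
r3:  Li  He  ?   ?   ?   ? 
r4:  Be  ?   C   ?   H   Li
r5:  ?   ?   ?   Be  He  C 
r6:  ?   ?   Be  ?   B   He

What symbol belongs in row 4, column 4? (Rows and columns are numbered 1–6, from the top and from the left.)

He

Cell (r1,c5): row 1 has {C}; column 5 has {H,He,Be,B} → Li.
Cell (r2,c4): row 2 has {H,He,Li,Be,C}; column 4 has {Be,C} → B.
Cell (r3,c4): row 3 has {He,Li}; column 4 has {Be,B,C} → H.
Cell (r3,c5): row 3 has {H,He,Li}; column 5 has {H,He,Li,Be,B} → C.
Cell (r4,c2): row 4 has {H,Li,Be,C}; column 2 has {He,Li} → B.
Cell (r4,c4): row 4 has {H,Li,Be,B,C}; column 4 has {H,Be,B,C} → He.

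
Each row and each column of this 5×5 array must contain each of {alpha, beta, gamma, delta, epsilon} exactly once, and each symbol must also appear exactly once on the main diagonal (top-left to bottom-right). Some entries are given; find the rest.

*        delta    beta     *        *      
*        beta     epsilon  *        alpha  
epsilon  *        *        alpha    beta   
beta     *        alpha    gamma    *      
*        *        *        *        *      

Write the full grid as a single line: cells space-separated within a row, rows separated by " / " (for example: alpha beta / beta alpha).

row 1 has {beta,delta}; column 1 has {beta,epsilon}; the diagonal has {beta,gamma} — only alpha is left for (r1,c1).
row 1 has {alpha,beta,delta}; column 4 has {alpha,gamma} — only epsilon is left for (r1,c4).
row 1 has {alpha,beta,delta,epsilon}; column 5 has {alpha,beta} — only gamma is left for (r1,c5).
row 2 has {alpha,beta,epsilon}; column 4 has {alpha,gamma,epsilon} — only delta is left for (r2,c4).
row 3 has {alpha,beta,epsilon}; column 2 has {beta,delta} — only gamma is left for (r3,c2).
row 3 has {alpha,beta,gamma,epsilon}; column 3 has {alpha,beta,epsilon}; the diagonal has {alpha,beta,gamma} — only delta is left for (r3,c3).
row 4 has {alpha,beta,gamma}; column 2 has {beta,gamma,delta} — only epsilon is left for (r4,c2).
row 4 has {alpha,beta,gamma,epsilon}; column 5 has {alpha,beta,gamma} — only delta is left for (r4,c5).
row 5 is empty so far; column 2 has {beta,gamma,delta,epsilon} — only alpha is left for (r5,c2).
row 5 has {alpha}; column 3 has {alpha,beta,delta,epsilon} — only gamma is left for (r5,c3).
row 5 has {alpha,gamma}; column 4 has {alpha,gamma,delta,epsilon} — only beta is left for (r5,c4).
row 5 has {alpha,beta,gamma}; column 5 has {alpha,beta,gamma,delta}; the diagonal has {alpha,beta,gamma,delta} — only epsilon is left for (r5,c5).
row 2 has {alpha,beta,delta,epsilon}; column 1 has {alpha,beta,epsilon} — only gamma is left for (r2,c1).
row 5 has {alpha,beta,gamma,epsilon}; column 1 has {alpha,beta,gamma,epsilon} — only delta is left for (r5,c1).

alpha delta beta epsilon gamma / gamma beta epsilon delta alpha / epsilon gamma delta alpha beta / beta epsilon alpha gamma delta / delta alpha gamma beta epsilon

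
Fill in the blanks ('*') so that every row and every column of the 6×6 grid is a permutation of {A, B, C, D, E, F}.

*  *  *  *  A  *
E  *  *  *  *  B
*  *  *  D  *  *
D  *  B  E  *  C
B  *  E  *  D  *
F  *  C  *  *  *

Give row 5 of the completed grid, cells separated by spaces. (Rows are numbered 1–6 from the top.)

B F E C D A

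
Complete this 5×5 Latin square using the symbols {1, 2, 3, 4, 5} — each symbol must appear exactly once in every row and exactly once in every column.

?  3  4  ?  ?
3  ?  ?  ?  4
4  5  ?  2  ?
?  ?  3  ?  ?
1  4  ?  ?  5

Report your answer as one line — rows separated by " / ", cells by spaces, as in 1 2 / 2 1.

(r3,c3): row 3 has {2,4,5}; column 3 has {3,4}, so it must be 1.
(r3,c5): row 3 has {1,2,4,5}; column 5 has {4,5}, so it must be 3.
(r5,c3): row 5 has {1,4,5}; column 3 has {1,3,4}, so it must be 2.
(r5,c4): row 5 has {1,2,4,5}; column 4 has {2}, so it must be 3.
(r2,c3): row 2 has {3,4}; column 3 has {1,2,3,4}, so it must be 5.
(r2,c4): row 2 has {3,4,5}; column 4 has {2,3}, so it must be 1.
(r1,c4): row 1 has {3,4}; column 4 has {1,2,3}, so it must be 5.
(r2,c2): row 2 has {1,3,4,5}; column 2 has {3,4,5}, so it must be 2.
(r4,c2): row 4 has {3}; column 2 has {2,3,4,5}, so it must be 1.
(r4,c4): row 4 has {1,3}; column 4 has {1,2,3,5}, so it must be 4.
(r4,c5): row 4 has {1,3,4}; column 5 has {3,4,5}, so it must be 2.
(r1,c1): row 1 has {3,4,5}; column 1 has {1,3,4}, so it must be 2.
(r1,c5): row 1 has {2,3,4,5}; column 5 has {2,3,4,5}, so it must be 1.
(r4,c1): row 4 has {1,2,3,4}; column 1 has {1,2,3,4}, so it must be 5.

2 3 4 5 1 / 3 2 5 1 4 / 4 5 1 2 3 / 5 1 3 4 2 / 1 4 2 3 5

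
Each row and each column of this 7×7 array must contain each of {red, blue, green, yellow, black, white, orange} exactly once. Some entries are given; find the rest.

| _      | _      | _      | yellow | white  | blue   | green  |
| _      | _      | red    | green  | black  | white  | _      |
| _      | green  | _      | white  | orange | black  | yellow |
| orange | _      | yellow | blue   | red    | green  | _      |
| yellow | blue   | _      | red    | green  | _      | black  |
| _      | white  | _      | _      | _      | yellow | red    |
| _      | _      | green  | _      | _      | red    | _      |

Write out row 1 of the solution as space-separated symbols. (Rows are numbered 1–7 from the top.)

row 2 has {red,green,black,white}; column 1 has {yellow,orange} — only blue is left for (r2,c1).
row 2 has {red,blue,green,black,white}; column 7 has {red,green,yellow,black} — only orange is left for (r2,c7).
row 3 has {green,yellow,black,white,orange}; column 1 has {blue,yellow,orange} — only red is left for (r3,c1).
row 3 has {red,green,yellow,black,white,orange}; column 3 has {red,green,yellow} — only blue is left for (r3,c3).
row 4 has {red,blue,green,yellow,orange}; column 2 has {blue,green,white} — only black is left for (r4,c2).
row 4 has {red,blue,green,yellow,black,orange}; column 7 has {red,green,yellow,black,orange} — only white is left for (r4,c7).
row 5 has {red,blue,green,yellow,black}; column 6 has {red,blue,green,yellow,black,white} — only orange is left for (r5,c6).
row 6 has {red,yellow,white}; column 5 has {red,green,black,white,orange} — only blue is left for (r6,c5).
row 7 has {red,green}; column 5 has {red,blue,green,black,white,orange} — only yellow is left for (r7,c5).
row 7 has {red,green,yellow}; column 7 has {red,green,yellow,black,white,orange} — only blue is left for (r7,c7).
row 1 has {blue,green,yellow,white}; column 1 has {red,blue,yellow,orange} — only black is left for (r1,c1).
row 1 has {blue,green,yellow,black,white}; column 3 has {red,blue,green,yellow} — only orange is left for (r1,c3).
row 2 has {red,blue,green,black,white,orange}; column 2 has {blue,green,black,white} — only yellow is left for (r2,c2).
row 5 has {red,blue,green,yellow,black,orange}; column 3 has {red,blue,green,yellow,orange} — only white is left for (r5,c3).
row 6 has {red,blue,yellow,white}; column 1 has {red,blue,yellow,black,orange} — only green is left for (r6,c1).
row 6 has {red,blue,green,yellow,white}; column 3 has {red,blue,green,yellow,white,orange} — only black is left for (r6,c3).
row 6 has {red,blue,green,yellow,black,white}; column 4 has {red,blue,green,yellow,white} — only orange is left for (r6,c4).
row 7 has {red,blue,green,yellow}; column 1 has {red,blue,green,yellow,black,orange} — only white is left for (r7,c1).
row 7 has {red,blue,green,yellow,white}; column 2 has {blue,green,yellow,black,white} — only orange is left for (r7,c2).
row 7 has {red,blue,green,yellow,white,orange}; column 4 has {red,blue,green,yellow,white,orange} — only black is left for (r7,c4).
row 1 has {blue,green,yellow,black,white,orange}; column 2 has {blue,green,yellow,black,white,orange} — only red is left for (r1,c2).

black red orange yellow white blue green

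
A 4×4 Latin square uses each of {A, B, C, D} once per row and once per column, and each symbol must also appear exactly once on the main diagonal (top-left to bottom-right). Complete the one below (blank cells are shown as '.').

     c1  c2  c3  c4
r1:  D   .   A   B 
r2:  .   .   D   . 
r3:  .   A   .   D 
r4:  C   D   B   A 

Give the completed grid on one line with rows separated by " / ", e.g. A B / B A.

D C A B / A B D C / B A C D / C D B A

row 1 has {A,B,D}; column 2 has {A,D} — only C is left for (r1,c2).
row 2 has {D}; column 2 has {A,C,D}; the diagonal has {A,D} — only B is left for (r2,c2).
row 2 has {B,D}; column 4 has {A,B,D} — only C is left for (r2,c4).
row 3 has {A,D}; column 1 has {C,D} — only B is left for (r3,c1).
row 3 has {A,B,D}; column 3 has {A,B,D}; the diagonal has {A,B,D} — only C is left for (r3,c3).
row 2 has {B,C,D}; column 1 has {B,C,D} — only A is left for (r2,c1).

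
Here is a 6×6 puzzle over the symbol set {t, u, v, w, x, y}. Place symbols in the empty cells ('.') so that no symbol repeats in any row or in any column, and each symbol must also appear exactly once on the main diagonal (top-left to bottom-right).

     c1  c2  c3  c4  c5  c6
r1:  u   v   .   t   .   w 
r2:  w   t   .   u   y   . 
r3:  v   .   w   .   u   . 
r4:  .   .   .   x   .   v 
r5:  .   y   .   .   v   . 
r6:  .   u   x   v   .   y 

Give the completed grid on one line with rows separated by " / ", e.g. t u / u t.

u v y t x w / w t v u y x / v x w y u t / y w u x t v / x y t w v u / t u x v w y

At row 1, column 3: row 1 has {t,u,v,w}; column 3 has {w,x}; that leaves y.
At row 1, column 5: row 1 has {t,u,v,w,y}; column 5 has {u,v,y}; that leaves x.
At row 2, column 3: row 2 has {t,u,w,y}; column 3 has {w,x,y}; that leaves v.
At row 2, column 6: row 2 has {t,u,v,w,y}; column 6 has {v,w,y}; that leaves x.
At row 3, column 2: row 3 has {u,v,w}; column 2 has {t,u,v,y}; that leaves x.
At row 3, column 4: row 3 has {u,v,w,x}; column 4 has {t,u,v,x}; that leaves y.
At row 3, column 6: row 3 has {u,v,w,x,y}; column 6 has {v,w,x,y}; that leaves t.
At row 4, column 2: row 4 has {v,x}; column 2 has {t,u,v,x,y}; that leaves w.
At row 4, column 5: row 4 has {v,w,x}; column 5 has {u,v,x,y}; that leaves t.
At row 5, column 4: row 5 has {v,y}; column 4 has {t,u,v,x,y}; that leaves w.
At row 5, column 6: row 5 has {v,w,y}; column 6 has {t,v,w,x,y}; that leaves u.
At row 6, column 1: row 6 has {u,v,x,y}; column 1 has {u,v,w}; that leaves t.
At row 6, column 5: row 6 has {t,u,v,x,y}; column 5 has {t,u,v,x,y}; that leaves w.
At row 4, column 1: row 4 has {t,v,w,x}; column 1 has {t,u,v,w}; that leaves y.
At row 4, column 3: row 4 has {t,v,w,x,y}; column 3 has {v,w,x,y}; that leaves u.
At row 5, column 1: row 5 has {u,v,w,y}; column 1 has {t,u,v,w,y}; that leaves x.
At row 5, column 3: row 5 has {u,v,w,x,y}; column 3 has {u,v,w,x,y}; that leaves t.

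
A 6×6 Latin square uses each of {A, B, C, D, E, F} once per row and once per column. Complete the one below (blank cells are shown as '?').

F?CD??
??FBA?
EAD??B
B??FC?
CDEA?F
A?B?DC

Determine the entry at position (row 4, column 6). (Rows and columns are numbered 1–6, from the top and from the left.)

row 2 has {A,B,F}; column 1 has {A,B,C,E,F} — only D is left for (r2,c1).
row 2 has {A,B,D,F}; column 6 has {B,C,F} — only E is left for (r2,c6).
row 3 has {A,B,D,E}; column 4 has {A,B,D,F} — only C is left for (r3,c4).
row 3 has {A,B,C,D,E}; column 5 has {A,C,D} — only F is left for (r3,c5).
row 4 has {B,C,F}; column 2 has {A,D} — only E is left for (r4,c2).
row 4 has {B,C,E,F}; column 3 has {B,C,D,E,F} — only A is left for (r4,c3).
row 4 has {A,B,C,E,F}; column 6 has {B,C,E,F} — only D is left for (r4,c6).

D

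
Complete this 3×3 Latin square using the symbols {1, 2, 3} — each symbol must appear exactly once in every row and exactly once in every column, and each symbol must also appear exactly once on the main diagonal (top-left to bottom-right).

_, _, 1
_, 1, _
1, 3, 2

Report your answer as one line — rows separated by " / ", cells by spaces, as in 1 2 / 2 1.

3 2 1 / 2 1 3 / 1 3 2

At row 1, column 1: row 1 has {1}; column 1 has {1}; the diagonal has {1,2}; that leaves 3.
At row 1, column 2: row 1 has {1,3}; column 2 has {1,3}; that leaves 2.
At row 2, column 1: row 2 has {1}; column 1 has {1,3}; that leaves 2.
At row 2, column 3: row 2 has {1,2}; column 3 has {1,2}; that leaves 3.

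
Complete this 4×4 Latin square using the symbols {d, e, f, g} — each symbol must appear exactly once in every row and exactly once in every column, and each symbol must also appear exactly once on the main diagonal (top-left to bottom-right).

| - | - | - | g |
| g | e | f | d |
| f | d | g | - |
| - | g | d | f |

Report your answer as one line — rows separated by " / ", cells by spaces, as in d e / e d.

d f e g / g e f d / f d g e / e g d f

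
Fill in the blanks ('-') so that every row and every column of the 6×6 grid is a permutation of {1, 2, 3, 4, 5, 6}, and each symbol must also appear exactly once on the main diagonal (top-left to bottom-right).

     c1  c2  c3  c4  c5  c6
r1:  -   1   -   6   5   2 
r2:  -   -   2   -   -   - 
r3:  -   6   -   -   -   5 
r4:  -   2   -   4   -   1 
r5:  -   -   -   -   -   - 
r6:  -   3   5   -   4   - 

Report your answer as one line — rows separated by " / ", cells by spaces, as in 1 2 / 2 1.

3 1 4 6 5 2 / 6 5 2 3 1 4 / 4 6 1 2 3 5 / 5 2 3 4 6 1 / 1 4 6 5 2 3 / 2 3 5 1 4 6

(r1,c1) = 3
(r1,c3) = 4
(r2,c2) = 5
(r3,c3) = 1
(r5,c2) = 4
(r6,c6) = 6
(r5,c5) = 2
(r5,c6) = 3
(r2,c6) = 4
(r3,c5) = 3
(r4,c5) = 6
(r5,c3) = 6
(r2,c5) = 1
(r3,c4) = 2
(r4,c1) = 5
(r4,c3) = 3
(r5,c1) = 1
(r5,c4) = 5
(r6,c1) = 2
(r6,c4) = 1
(r2,c1) = 6
(r2,c4) = 3
(r3,c1) = 4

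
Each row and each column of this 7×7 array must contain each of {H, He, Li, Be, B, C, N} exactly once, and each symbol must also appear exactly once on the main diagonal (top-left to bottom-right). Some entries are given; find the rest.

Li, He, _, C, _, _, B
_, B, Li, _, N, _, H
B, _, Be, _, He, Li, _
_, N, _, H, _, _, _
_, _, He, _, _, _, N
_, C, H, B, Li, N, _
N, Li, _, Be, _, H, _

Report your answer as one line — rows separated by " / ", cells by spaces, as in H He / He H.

Li He N C H Be B / Be B Li He N C H / B H Be N He Li C / C N B H Be He Li / H Be He Li C B N / He C H B Li N Be / N Li C Be B H He

(r1,c3) = N
(r1,c6) = Be
(r2,c4) = He
(r2,c6) = C
(r3,c2) = H
(r3,c4) = N
(r3,c7) = C
(r5,c2) = Be
(r5,c4) = Li
(r5,c5) = C
(r5,c6) = B
(r7,c5) = B
(r7,c7) = He
(r1,c5) = H
(r2,c1) = Be
(r4,c5) = Be
(r4,c6) = He
(r4,c7) = Li
(r5,c1) = H
(r6,c1) = He
(r6,c7) = Be
(r7,c3) = C
(r4,c1) = C
(r4,c3) = B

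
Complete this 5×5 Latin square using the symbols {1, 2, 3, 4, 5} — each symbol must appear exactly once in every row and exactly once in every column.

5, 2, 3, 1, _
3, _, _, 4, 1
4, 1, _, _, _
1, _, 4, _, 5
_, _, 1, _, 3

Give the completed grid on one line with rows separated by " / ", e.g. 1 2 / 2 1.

5 2 3 1 4 / 3 5 2 4 1 / 4 1 5 3 2 / 1 3 4 2 5 / 2 4 1 5 3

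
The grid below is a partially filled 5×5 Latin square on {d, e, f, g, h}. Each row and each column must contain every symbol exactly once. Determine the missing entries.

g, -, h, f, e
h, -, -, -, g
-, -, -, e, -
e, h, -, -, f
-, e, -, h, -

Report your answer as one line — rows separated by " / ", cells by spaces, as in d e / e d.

g d h f e / h f e d g / d g f e h / e h d g f / f e g h d

row 1 has {e,f,g,h}; column 2 has {e,h} — only d is left for (r1,c2).
row 2 has {g,h}; column 2 has {d,e,h} — only f is left for (r2,c2).
row 2 has {f,g,h}; column 4 has {e,f,h} — only d is left for (r2,c4).
row 3 has {e}; column 2 has {d,e,f,h} — only g is left for (r3,c2).
row 4 has {e,f,h}; column 4 has {d,e,f,h} — only g is left for (r4,c4).
row 5 has {e,h}; column 5 has {e,f,g} — only d is left for (r5,c5).
row 2 has {d,f,g,h}; column 3 has {h} — only e is left for (r2,c3).
row 3 has {e,g}; column 5 has {d,e,f,g} — only h is left for (r3,c5).
row 4 has {e,f,g,h}; column 3 has {e,h} — only d is left for (r4,c3).
row 5 has {d,e,h}; column 1 has {e,g,h} — only f is left for (r5,c1).
row 5 has {d,e,f,h}; column 3 has {d,e,h} — only g is left for (r5,c3).
row 3 has {e,g,h}; column 1 has {e,f,g,h} — only d is left for (r3,c1).
row 3 has {d,e,g,h}; column 3 has {d,e,g,h} — only f is left for (r3,c3).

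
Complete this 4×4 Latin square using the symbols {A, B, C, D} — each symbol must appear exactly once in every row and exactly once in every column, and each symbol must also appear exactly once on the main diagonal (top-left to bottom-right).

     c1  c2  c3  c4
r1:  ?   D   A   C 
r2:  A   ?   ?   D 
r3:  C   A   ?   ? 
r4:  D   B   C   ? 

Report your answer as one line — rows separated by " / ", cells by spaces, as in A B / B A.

At row 1, column 1: row 1 has {A,C,D}; column 1 has {A,C,D}; the diagonal is empty so far; that leaves B.
At row 2, column 2: row 2 has {A,D}; column 2 has {A,B,D}; the diagonal has {B}; that leaves C.
At row 2, column 3: row 2 has {A,C,D}; column 3 has {A,C}; that leaves B.
At row 3, column 3: row 3 has {A,C}; column 3 has {A,B,C}; the diagonal has {B,C}; that leaves D.
At row 3, column 4: row 3 has {A,C,D}; column 4 has {C,D}; that leaves B.
At row 4, column 4: row 4 has {B,C,D}; column 4 has {B,C,D}; the diagonal has {B,C,D}; that leaves A.

B D A C / A C B D / C A D B / D B C A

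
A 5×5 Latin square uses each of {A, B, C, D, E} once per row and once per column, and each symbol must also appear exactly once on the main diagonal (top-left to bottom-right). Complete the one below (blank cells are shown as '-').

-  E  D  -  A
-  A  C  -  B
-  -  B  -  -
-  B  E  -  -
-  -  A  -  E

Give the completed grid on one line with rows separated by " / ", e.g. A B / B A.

Cell (r1,c1): row 1 has {A,D,E}; column 1 is empty so far; the diagonal has {A,B,E} → C.
Cell (r1,c4): row 1 has {A,C,D,E}; column 4 is empty so far → B.
Cell (r4,c4): row 4 has {B,E}; column 4 has {B}; the diagonal has {A,B,C,E} → D.
Cell (r4,c5): row 4 has {B,D,E}; column 5 has {A,B,E} → C.
Cell (r5,c4): row 5 has {A,E}; column 4 has {B,D} → C.
Cell (r2,c4): row 2 has {A,B,C}; column 4 has {B,C,D} → E.
Cell (r3,c4): row 3 has {B}; column 4 has {B,C,D,E} → A.
Cell (r3,c5): row 3 has {A,B}; column 5 has {A,B,C,E} → D.
Cell (r4,c1): row 4 has {B,C,D,E}; column 1 has {C} → A.
Cell (r5,c2): row 5 has {A,C,E}; column 2 has {A,B,E} → D.
Cell (r2,c1): row 2 has {A,B,C,E}; column 1 has {A,C} → D.
Cell (r3,c1): row 3 has {A,B,D}; column 1 has {A,C,D} → E.
Cell (r3,c2): row 3 has {A,B,D,E}; column 2 has {A,B,D,E} → C.
Cell (r5,c1): row 5 has {A,C,D,E}; column 1 has {A,C,D,E} → B.

C E D B A / D A C E B / E C B A D / A B E D C / B D A C E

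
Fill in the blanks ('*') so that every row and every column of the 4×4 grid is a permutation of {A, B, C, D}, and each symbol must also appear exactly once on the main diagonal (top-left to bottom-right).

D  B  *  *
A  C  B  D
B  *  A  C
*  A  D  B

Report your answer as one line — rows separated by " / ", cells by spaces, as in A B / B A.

Cell (r1,c3): row 1 has {B,D}; column 3 has {A,B,D} → C.
Cell (r1,c4): row 1 has {B,C,D}; column 4 has {B,C,D} → A.
Cell (r3,c2): row 3 has {A,B,C}; column 2 has {A,B,C} → D.
Cell (r4,c1): row 4 has {A,B,D}; column 1 has {A,B,D} → C.

D B C A / A C B D / B D A C / C A D B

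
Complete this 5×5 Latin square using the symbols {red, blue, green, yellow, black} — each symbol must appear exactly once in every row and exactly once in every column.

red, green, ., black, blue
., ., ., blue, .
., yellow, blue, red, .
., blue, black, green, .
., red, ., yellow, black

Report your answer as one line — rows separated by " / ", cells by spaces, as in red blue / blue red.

At row 1, column 3: row 1 has {red,blue,green,black}; column 3 has {blue,black}; that leaves yellow.
At row 2, column 2: row 2 has {blue}; column 2 has {red,blue,green,yellow}; that leaves black.
At row 3, column 5: row 3 has {red,blue,yellow}; column 5 has {blue,black}; that leaves green.
At row 4, column 1: row 4 has {blue,green,black}; column 1 has {red}; that leaves yellow.
At row 4, column 5: row 4 has {blue,green,yellow,black}; column 5 has {blue,green,black}; that leaves red.
At row 5, column 3: row 5 has {red,yellow,black}; column 3 has {blue,yellow,black}; that leaves green.
At row 2, column 1: row 2 has {blue,black}; column 1 has {red,yellow}; that leaves green.
At row 2, column 3: row 2 has {blue,green,black}; column 3 has {blue,green,yellow,black}; that leaves red.
At row 2, column 5: row 2 has {red,blue,green,black}; column 5 has {red,blue,green,black}; that leaves yellow.
At row 3, column 1: row 3 has {red,blue,green,yellow}; column 1 has {red,green,yellow}; that leaves black.
At row 5, column 1: row 5 has {red,green,yellow,black}; column 1 has {red,green,yellow,black}; that leaves blue.

red green yellow black blue / green black red blue yellow / black yellow blue red green / yellow blue black green red / blue red green yellow black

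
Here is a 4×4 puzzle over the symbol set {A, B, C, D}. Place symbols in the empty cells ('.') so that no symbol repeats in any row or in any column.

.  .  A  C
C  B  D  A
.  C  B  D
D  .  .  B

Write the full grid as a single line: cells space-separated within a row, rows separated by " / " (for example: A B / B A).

B D A C / C B D A / A C B D / D A C B

(r1,c1) = B
(r1,c2) = D
(r3,c1) = A
(r4,c2) = A
(r4,c3) = C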